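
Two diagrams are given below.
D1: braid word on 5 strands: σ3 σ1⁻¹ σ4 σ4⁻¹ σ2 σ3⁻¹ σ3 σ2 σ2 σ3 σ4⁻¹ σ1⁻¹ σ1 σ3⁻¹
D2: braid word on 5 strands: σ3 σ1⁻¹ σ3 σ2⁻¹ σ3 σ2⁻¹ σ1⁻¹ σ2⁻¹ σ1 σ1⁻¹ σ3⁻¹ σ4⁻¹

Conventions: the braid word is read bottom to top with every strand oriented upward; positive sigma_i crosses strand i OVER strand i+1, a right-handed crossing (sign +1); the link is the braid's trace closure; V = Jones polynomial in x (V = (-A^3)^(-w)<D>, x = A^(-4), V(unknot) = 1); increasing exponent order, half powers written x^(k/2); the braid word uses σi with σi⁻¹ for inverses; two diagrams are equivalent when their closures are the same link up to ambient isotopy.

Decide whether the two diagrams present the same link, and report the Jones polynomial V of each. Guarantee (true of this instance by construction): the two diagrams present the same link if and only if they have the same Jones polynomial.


equivalent: no
D1 (bracket -A^-10 + A^-6 + A^2; 14 crossings at w = +2): V = x + x^3 - x^4
V(D2) = x^-5 - 2x^-4 + 2x^-3 - 2x^-2 + 2x^-1 - 1 + x  (w -4, c 12, <D> = A^-16 - A^-12 + 2A^-8 - 2A^-4 + 2 - 2A^4 + A^8)
key observation: comparing 2 Jones polynomials yields 2 groups


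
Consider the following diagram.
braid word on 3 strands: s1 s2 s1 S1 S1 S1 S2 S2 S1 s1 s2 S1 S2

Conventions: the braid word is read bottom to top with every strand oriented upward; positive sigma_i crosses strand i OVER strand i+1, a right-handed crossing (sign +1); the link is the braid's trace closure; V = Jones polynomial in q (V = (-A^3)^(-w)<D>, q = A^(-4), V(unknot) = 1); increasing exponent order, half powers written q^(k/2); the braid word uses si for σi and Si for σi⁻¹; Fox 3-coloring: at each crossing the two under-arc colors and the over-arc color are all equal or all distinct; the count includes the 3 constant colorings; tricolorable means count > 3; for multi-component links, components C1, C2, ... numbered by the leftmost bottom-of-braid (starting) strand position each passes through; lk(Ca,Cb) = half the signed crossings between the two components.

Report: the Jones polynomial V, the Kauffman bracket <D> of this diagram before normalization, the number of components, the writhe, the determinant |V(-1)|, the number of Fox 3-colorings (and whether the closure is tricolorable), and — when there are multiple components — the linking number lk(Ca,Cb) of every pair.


V(q) = q^(-9/2) - q^(-5/2) - q^(-3/2) - q^(-1/2)
bracket: A^-7 + A^-3 + A - A^9, w = -3
2 components, writhe -3, over 13 crossings
lk(C1,C2) = 0
det 0, colorings 27 of 3^13 — tricolorable
observation: every pair of the 2 components has lk = 0


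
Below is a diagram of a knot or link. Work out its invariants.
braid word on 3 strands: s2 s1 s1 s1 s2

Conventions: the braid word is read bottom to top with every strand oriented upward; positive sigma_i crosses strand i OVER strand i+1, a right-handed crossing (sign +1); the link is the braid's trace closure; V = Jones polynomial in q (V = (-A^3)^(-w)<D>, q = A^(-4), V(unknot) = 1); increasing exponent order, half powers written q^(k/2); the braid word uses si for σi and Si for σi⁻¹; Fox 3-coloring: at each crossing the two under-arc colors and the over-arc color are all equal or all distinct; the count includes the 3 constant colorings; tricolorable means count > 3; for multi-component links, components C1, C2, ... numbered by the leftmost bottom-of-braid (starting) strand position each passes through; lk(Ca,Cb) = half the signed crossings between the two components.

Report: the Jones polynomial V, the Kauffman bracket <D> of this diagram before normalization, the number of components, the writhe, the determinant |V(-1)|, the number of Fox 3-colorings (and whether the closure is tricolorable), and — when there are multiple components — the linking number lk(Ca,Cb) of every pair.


V = -q^(3/2) - 2q^(7/2) + q^(9/2) - q^(11/2) + q^(13/2)
<D> = -A^-11 + A^-7 - A^-3 + 2A + A^9 (w = +5)
2 components over 5 crossings, w = +5
lk(C1,C2): +1
9 Fox colorings among 3^5, |V(-1)| = 6: tricolorable
why: w = +5 (over 5 crossings) is diagram-only; (-A^3)^(-5) removes it from V


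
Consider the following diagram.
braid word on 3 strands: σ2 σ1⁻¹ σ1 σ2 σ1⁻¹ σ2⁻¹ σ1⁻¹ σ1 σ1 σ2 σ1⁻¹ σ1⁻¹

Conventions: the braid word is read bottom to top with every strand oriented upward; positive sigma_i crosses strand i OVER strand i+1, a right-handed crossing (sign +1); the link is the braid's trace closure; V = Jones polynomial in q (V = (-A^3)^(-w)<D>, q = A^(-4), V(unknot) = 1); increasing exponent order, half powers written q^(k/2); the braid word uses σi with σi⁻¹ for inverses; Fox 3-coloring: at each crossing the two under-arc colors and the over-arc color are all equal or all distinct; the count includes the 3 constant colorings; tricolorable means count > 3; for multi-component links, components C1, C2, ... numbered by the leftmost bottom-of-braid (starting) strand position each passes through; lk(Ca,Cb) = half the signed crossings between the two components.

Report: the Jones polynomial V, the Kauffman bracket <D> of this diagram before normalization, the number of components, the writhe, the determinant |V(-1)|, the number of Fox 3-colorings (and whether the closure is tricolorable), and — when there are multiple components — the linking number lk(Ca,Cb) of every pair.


Jones polynomial: V(q) = -q^-3 + q^-2 - q^-1 + 3 - q + q^2 - q^3
<D> = -A^-12 + A^-8 - A^-4 + 3 - A^4 + A^8 - A^12; writhe 0
components 1, writhe 0 (12 crossings)
3-colorings: 27 of 3^12, det 9 — tricolorable
note: the span of V is 6, forcing >= 6 crossings in any diagram


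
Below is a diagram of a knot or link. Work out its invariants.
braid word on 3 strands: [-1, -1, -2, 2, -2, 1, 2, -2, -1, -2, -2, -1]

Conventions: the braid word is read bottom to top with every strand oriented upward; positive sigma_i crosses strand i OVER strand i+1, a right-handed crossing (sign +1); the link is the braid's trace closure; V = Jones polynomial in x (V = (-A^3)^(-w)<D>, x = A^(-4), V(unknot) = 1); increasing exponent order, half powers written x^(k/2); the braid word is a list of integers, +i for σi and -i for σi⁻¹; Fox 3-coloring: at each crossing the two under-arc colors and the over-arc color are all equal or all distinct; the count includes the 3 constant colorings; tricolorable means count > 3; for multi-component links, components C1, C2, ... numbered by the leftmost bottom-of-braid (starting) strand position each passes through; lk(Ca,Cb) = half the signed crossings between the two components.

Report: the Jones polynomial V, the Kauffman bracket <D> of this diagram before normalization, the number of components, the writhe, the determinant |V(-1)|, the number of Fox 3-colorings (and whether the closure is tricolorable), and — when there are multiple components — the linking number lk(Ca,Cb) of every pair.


V = x^-8 - 2x^-7 + x^-6 - 2x^-5 + 2x^-4 + x^-2
<D> = A^-10 + 2A^-2 - 2A^2 + A^6 - 2A^10 + A^14 (w = -6)
1 component over 12 crossings, w = -6
27 Fox colorings among 3^12, |V(-1)| = 9: tricolorable
why: det 9 = |V(-1)|; divisible by 3, so tricolorable


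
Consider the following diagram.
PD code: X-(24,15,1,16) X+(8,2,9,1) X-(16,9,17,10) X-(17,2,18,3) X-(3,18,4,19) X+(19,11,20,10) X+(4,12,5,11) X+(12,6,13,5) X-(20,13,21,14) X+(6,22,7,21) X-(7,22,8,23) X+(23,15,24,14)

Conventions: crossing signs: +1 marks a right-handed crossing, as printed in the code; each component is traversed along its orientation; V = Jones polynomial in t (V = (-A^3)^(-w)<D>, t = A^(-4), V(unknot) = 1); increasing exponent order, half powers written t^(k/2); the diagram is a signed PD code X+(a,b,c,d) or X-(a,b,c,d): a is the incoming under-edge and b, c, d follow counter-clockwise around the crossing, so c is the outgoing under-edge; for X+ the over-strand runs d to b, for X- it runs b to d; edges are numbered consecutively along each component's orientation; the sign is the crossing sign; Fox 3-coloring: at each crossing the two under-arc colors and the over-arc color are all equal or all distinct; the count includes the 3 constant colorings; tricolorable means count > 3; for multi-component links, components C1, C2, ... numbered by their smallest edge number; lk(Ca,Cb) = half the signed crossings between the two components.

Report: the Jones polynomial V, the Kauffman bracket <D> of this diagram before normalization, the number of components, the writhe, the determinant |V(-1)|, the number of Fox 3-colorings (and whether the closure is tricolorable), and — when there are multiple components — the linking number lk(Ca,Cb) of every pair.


Jones polynomial: V(t) = -t^-3 + 2t^-2 - 2t^-1 + 3 - 2t + 2t^2 - t^3
<D> = -A^-12 + 2A^-8 - 2A^-4 + 3 - 2A^4 + 2A^8 - A^12; writhe 0
components 1, writhe 0 (12 crossings)
3-colorings: 3 of 3^12, det 13 — not tricolorable
note: |V(-1)| = 13: so not tricolorable, since 3 does not divide 13


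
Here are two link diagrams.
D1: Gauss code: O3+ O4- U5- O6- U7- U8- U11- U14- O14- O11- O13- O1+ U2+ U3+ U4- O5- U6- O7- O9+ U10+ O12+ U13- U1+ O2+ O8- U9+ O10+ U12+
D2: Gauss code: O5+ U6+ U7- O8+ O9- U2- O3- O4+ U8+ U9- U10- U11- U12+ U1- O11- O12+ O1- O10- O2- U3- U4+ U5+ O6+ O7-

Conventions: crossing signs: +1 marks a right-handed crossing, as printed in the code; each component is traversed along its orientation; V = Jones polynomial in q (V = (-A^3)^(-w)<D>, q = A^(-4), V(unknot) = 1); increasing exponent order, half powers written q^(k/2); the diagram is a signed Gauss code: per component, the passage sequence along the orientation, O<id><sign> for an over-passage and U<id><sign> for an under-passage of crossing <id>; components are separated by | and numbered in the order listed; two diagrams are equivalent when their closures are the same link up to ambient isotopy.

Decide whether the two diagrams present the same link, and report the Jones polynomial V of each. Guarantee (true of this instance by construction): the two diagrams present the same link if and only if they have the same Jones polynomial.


equivalent: no
V(D1) = -q^-3 + q^-2 - q^-1 + 3 - q + q^2 - q^3  (w -2, c 14, <D> = -A^-18 + A^-14 - A^-10 + 3A^-6 - A^-2 + A^2 - A^6)
V(D2) = 1  [12 crossings, <D> = A^-6, w = -2]
key observation: comparing 2 Jones polynomials yields 2 groups


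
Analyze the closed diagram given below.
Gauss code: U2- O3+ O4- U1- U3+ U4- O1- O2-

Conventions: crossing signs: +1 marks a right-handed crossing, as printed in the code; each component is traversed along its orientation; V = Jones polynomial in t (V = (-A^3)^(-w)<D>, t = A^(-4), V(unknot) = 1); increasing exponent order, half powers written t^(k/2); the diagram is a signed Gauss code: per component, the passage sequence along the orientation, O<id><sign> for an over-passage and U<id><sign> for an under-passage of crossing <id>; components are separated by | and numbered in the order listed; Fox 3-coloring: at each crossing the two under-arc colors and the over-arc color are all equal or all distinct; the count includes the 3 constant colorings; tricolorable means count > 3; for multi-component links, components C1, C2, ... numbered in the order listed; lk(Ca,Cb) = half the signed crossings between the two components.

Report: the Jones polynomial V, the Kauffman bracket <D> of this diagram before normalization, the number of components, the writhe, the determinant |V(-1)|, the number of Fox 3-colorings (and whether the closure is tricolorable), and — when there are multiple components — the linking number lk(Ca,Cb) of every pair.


V = 1
<D> = A^-6 (w = -2)
1 component over 4 crossings, w = -2
3 Fox colorings among 3^4, |V(-1)| = 1: not tricolorable
why: w = -2 (over 4 crossings) is diagram-only; (-A^3)^(2) removes it from V


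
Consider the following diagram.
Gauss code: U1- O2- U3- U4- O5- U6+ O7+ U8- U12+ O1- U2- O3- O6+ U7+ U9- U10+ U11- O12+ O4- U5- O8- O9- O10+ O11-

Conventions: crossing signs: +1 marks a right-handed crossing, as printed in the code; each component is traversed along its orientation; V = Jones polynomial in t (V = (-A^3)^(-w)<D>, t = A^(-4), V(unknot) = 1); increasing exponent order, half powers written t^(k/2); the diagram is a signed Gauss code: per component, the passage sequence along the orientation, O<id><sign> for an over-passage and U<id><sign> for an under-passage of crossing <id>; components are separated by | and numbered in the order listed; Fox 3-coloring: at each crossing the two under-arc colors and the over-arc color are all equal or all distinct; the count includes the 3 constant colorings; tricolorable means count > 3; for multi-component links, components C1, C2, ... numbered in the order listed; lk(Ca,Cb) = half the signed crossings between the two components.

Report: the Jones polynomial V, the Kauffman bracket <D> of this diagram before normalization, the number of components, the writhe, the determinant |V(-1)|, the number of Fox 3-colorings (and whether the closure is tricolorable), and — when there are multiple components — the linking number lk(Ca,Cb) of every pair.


Jones polynomial: V(t) = -t^-8 + 2t^-7 - 3t^-6 + 4t^-5 - 5t^-4 + 5t^-3 - 3t^-2 + 3t^-1 - 1
<D> = -A^-12 + 3A^-8 - 3A^-4 + 5 - 5A^4 + 4A^8 - 3A^12 + 2A^16 - A^20; writhe -4
components 1, writhe -4 (12 crossings)
3-colorings: 9 of 3^12, det 27 — tricolorable
note: |V(-1)| = 27: so tricolorable, since 3 divides 27


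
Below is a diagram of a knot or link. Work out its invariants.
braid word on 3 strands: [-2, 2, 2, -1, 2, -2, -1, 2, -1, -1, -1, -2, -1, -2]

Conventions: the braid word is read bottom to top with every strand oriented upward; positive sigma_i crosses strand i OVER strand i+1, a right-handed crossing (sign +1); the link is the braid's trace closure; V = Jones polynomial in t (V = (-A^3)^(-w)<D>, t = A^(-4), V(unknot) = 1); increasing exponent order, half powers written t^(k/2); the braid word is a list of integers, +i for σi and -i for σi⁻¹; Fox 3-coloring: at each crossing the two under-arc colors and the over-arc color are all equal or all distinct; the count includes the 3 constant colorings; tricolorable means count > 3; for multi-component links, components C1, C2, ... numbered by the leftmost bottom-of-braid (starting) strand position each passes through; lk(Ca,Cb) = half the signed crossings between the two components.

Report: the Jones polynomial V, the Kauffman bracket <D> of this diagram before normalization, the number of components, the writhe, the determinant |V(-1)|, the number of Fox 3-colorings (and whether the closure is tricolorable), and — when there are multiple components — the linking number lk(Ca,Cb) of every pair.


Jones polynomial: V(t) = t^-8 - 2t^-7 + t^-6 - 2t^-5 + 2t^-4 + t^-2
<D> = A^-10 + 2A^-2 - 2A^2 + A^6 - 2A^10 + A^14; writhe -6
components 1, writhe -6 (14 crossings)
3-colorings: 27 of 3^14, det 9 — tricolorable
note: inverse pairs cancel, leaving σ2 σ1⁻¹ σ1⁻¹ σ2 σ1⁻¹ σ1⁻¹ σ1⁻¹ σ2⁻¹ σ1⁻¹ σ2⁻¹


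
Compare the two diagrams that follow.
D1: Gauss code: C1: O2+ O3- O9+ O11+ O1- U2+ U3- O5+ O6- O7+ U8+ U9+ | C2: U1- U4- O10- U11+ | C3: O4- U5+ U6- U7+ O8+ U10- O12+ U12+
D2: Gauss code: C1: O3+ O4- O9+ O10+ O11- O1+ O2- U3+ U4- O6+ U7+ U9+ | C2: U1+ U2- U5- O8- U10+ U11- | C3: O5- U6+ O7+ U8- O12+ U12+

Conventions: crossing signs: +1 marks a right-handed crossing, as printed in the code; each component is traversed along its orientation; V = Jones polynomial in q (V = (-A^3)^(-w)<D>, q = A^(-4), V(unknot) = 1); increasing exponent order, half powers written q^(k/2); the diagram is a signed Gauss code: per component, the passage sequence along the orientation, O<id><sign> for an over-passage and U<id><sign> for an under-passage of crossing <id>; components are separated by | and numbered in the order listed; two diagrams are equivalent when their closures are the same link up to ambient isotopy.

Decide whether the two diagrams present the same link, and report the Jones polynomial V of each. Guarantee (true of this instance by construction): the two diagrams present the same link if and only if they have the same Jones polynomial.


equivalent: yes
D1 (bracket A^-2 + 2A^6 + A^14; 12 crossings at w = +2): V = q^-2 + 2 + q^2
V(D2) = q^-2 + 2 + q^2  [12 crossings, <D> = A^-2 + 2A^6 + A^14, w = +2]
observation: from 12 to 12 crossings by R-moves: one link, two diagrams


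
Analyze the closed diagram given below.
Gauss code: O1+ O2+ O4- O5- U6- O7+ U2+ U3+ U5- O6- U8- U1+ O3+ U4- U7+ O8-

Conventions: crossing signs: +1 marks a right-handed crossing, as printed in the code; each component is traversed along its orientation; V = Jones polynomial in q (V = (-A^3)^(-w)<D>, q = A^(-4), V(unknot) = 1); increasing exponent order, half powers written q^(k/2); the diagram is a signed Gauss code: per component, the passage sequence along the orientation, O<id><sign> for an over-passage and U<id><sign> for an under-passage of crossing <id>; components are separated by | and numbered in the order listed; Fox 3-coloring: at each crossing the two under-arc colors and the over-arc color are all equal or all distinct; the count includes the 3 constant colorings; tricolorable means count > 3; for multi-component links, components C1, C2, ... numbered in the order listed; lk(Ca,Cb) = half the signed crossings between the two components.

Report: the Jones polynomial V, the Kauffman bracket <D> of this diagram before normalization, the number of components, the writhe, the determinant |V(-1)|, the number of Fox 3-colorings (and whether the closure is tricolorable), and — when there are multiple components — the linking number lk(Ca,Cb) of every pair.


V(q) = q^-2 - q^-1 + 1 - q + q^2
bracket: A^-8 - A^-4 + 1 - A^4 + A^8, w = 0
1 component, writhe 0, over 8 crossings
det 5, colorings 3 of 3^8 — not tricolorable
observation: w = 0 shifts under R1 moves; the (-A^3)^(0) factor cancels that in V


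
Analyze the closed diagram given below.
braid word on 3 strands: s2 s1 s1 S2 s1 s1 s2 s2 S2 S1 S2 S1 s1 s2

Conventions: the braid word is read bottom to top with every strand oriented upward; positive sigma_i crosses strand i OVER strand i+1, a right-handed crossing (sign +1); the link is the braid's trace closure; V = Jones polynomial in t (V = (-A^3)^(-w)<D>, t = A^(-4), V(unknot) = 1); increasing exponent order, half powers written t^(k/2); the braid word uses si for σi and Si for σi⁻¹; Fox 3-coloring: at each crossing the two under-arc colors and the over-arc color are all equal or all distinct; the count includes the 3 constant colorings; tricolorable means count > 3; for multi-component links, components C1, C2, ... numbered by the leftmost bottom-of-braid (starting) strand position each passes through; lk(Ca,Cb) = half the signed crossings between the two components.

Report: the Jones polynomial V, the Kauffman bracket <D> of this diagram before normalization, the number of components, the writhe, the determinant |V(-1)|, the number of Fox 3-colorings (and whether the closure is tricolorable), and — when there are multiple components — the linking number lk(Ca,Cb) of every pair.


V = 2t - 2t^2 + 3t^3 - 3t^4 + 2t^5 - 2t^6 + t^7
<D> = A^-16 - 2A^-12 + 2A^-8 - 3A^-4 + 3 - 2A^4 + 2A^8 (w = +4)
1 component over 14 crossings, w = +4
9 Fox colorings among 3^14, |V(-1)| = 15: tricolorable
why: w = +4 shifts under R1 moves; the (-A^3)^(-4) factor cancels that in V


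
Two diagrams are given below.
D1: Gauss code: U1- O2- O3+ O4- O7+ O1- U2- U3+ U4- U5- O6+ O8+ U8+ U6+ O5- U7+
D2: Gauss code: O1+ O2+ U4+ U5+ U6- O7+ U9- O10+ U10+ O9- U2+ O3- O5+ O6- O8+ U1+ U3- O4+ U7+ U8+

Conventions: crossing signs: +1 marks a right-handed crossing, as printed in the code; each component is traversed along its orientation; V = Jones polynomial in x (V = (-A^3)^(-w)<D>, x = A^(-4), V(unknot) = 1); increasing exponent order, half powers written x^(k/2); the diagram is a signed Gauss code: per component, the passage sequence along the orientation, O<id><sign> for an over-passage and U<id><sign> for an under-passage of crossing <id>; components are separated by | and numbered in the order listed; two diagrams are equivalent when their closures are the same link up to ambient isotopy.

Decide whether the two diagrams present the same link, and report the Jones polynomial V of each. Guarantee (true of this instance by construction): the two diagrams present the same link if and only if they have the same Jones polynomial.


equivalent: no
D1 (bracket 1; 8 crossings at w = 0): V = 1
V(D2) = x - x^2 + 2x^3 - x^4 + x^5 - x^6  [10 crossings, <D> = -A^-12 + A^-8 - A^-4 + 2 - A^4 + A^8, w = +4]
observation: comparing 2 Jones polynomials yields 2 groups


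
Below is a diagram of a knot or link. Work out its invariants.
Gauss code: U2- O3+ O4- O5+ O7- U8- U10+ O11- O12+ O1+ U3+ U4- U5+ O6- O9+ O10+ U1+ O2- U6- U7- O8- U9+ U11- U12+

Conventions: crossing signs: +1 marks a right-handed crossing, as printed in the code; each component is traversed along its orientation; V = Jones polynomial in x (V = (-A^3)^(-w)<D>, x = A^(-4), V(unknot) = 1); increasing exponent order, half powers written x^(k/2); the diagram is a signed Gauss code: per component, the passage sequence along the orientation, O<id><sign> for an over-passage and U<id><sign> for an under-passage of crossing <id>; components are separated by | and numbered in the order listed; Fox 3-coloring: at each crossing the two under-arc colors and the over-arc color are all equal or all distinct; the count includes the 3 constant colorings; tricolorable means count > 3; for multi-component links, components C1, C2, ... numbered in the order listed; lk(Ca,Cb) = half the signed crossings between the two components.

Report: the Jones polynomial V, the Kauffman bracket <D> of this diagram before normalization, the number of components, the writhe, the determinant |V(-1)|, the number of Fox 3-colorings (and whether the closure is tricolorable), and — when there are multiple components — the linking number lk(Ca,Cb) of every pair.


V = -x^-3 + 2x^-2 - 2x^-1 + 3 - 2x + 2x^2 - x^3
<D> = -A^-12 + 2A^-8 - 2A^-4 + 3 - 2A^4 + 2A^8 - A^12 (w = 0)
1 component over 12 crossings, w = 0
3 Fox colorings among 3^12, |V(-1)| = 13: not tricolorable
why: |V(-1)| = 13: so not tricolorable, since 3 does not divide 13


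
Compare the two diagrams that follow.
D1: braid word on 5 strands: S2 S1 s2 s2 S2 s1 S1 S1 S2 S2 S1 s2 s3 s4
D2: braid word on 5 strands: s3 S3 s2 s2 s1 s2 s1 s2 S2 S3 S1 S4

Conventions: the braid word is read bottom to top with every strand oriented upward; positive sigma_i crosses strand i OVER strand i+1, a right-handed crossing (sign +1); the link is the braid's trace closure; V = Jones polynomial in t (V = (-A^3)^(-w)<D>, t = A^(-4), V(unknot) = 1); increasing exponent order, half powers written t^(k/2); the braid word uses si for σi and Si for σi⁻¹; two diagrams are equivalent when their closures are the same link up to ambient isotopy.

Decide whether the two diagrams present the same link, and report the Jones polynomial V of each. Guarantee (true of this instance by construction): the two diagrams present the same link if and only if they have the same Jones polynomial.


equivalent: no
D1 (bracket A^-2 - A^2 + 2A^6 - A^10 + A^14 - A^18; 14 crossings at w = -2): V = -t^-6 + t^-5 - t^-4 + 2t^-3 - t^-2 + t^-1
V(D2) = t + t^3 - t^4  (w +2, c 12, <D> = -A^-10 + A^-6 + A^2)
key observation: 2 values of V(t) split the 2 diagrams


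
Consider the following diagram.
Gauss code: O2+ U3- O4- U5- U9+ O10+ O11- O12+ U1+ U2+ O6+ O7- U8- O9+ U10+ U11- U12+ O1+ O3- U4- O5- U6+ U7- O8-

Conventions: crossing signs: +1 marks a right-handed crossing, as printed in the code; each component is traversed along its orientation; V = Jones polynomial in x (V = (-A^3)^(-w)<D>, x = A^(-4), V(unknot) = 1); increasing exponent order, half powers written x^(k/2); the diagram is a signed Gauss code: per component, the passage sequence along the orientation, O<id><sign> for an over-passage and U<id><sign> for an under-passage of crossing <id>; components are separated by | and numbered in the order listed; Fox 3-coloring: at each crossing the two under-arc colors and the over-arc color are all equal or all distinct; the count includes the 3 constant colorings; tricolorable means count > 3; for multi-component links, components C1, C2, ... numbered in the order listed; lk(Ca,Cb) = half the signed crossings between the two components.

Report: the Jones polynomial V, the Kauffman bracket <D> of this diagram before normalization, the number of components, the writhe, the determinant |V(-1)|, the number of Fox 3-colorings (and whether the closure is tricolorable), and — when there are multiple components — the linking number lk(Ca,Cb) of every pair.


Jones polynomial: V(x) = -x^-3 + x^-2 - x^-1 + 3 - x + x^2 - x^3
<D> = -A^-12 + A^-8 - A^-4 + 3 - A^4 + A^8 - A^12; writhe 0
components 1, writhe 0 (12 crossings)
3-colorings: 27 of 3^12, det 9 — tricolorable
note: palindromic: swapping x for 1/x fixes V


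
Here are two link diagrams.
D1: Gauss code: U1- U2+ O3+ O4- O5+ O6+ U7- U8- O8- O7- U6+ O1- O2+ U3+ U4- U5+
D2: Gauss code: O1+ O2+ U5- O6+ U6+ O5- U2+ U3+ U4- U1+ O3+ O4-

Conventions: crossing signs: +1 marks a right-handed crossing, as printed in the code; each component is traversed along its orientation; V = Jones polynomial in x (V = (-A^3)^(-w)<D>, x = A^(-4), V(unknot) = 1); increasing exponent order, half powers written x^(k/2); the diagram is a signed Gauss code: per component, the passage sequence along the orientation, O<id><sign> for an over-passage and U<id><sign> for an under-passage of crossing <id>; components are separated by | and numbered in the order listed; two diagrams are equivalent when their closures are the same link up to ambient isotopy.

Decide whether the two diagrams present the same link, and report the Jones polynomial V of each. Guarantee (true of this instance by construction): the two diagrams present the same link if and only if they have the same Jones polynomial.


equivalent: yes
D1 (bracket 1; 8 crossings at w = 0): V = 1
V(D2) = 1  [6 crossings, <D> = A^6, w = +2]
observation: all 2 diagrams share one V(x), hence one class


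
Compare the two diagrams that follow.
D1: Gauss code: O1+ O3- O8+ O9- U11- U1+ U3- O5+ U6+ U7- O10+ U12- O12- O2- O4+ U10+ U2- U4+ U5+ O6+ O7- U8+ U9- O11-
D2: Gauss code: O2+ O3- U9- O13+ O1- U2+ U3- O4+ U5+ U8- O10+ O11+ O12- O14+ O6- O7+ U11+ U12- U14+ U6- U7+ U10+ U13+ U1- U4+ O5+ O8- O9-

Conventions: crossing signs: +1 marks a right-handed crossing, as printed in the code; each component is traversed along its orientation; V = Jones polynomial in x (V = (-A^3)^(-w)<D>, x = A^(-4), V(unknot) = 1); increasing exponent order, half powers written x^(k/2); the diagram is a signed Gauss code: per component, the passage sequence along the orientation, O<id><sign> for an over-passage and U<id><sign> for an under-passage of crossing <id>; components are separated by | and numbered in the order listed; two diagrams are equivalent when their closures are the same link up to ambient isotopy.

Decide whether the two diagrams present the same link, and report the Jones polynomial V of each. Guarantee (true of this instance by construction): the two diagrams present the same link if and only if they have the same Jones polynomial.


equivalent: yes
D1 (bracket 1; 12 crossings at w = 0): V = 1
V(D2) = 1  (w +2, c 14, <D> = A^6)
key observation: from 12 to 14 crossings by R-moves: one link, two diagrams


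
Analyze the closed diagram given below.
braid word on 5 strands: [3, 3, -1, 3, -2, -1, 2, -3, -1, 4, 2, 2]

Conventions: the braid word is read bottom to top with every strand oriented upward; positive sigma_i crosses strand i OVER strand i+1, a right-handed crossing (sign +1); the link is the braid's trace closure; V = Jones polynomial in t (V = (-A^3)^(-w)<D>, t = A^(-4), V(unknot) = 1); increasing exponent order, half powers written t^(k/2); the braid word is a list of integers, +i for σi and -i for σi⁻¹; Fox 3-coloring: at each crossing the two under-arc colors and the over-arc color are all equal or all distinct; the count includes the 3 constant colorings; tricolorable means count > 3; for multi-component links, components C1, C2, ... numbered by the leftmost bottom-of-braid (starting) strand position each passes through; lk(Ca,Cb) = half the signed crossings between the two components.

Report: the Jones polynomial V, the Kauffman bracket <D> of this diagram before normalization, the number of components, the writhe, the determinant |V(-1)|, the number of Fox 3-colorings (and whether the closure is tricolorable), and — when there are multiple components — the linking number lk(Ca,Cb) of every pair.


V(t) = t^-1 + 2t - t^2 + 2t^3 - t^4 + t^5
bracket: A^-14 - A^-10 + 2A^-6 - A^-2 + 2A^2 + A^10, w = +2
3 components, writhe +2, over 12 crossings
lk(C1,C2) = -1
linking number lk(C1,C3) = 0
lk(C2,C3): +2
det 8, colorings 3 of 3^12 — not tricolorable
observation: summing lk over 3 pairs gives +1


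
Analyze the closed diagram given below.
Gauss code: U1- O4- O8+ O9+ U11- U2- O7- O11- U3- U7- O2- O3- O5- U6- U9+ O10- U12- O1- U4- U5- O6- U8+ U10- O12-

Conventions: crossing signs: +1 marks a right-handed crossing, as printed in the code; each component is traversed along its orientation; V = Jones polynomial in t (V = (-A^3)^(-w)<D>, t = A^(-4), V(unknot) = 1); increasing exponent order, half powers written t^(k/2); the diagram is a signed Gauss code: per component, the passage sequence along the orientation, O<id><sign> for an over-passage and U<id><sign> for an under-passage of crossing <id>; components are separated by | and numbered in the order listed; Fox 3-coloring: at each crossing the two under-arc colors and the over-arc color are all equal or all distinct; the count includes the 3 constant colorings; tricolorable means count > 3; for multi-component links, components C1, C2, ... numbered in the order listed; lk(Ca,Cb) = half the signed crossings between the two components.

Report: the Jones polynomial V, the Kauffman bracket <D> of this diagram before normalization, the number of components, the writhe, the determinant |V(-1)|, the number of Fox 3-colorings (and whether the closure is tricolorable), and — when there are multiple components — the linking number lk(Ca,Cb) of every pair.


V(t) = t^-11 - 2t^-10 + 2t^-9 - 3t^-8 + 2t^-7 - 2t^-6 + 2t^-5 + t^-3
bracket: A^-12 + 2A^-4 - 2 + 2A^4 - 3A^8 + 2A^12 - 2A^16 + A^20, w = -8
1 component, writhe -8, over 12 crossings
det 15, colorings 9 of 3^12 — tricolorable
observation: w = -8 (over 12 crossings) is diagram-only; (-A^3)^(8) removes it from V


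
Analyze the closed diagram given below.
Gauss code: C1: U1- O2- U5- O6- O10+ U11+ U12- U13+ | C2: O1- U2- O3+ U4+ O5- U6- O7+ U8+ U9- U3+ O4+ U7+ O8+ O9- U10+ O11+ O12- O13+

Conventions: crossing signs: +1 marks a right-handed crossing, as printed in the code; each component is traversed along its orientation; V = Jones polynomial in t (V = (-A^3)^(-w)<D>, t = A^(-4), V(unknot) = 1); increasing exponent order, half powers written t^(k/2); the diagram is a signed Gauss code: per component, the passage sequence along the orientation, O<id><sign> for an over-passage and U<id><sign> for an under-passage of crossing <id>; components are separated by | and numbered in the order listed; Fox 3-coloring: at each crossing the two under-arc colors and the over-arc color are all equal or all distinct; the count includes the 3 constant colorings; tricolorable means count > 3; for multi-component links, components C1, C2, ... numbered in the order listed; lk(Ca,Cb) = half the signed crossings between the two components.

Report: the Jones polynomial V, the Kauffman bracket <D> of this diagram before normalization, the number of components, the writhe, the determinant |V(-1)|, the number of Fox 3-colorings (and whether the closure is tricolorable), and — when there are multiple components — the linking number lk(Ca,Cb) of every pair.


V(t) = -t^(-3/2) - 2t^(1/2) + t^(3/2) - t^(5/2) + t^(7/2)
bracket: -A^-11 + A^-7 - A^-3 + 2A + A^9, w = +1
2 components, writhe +1, over 13 crossings
lk(C1,C2) = -1
det 6, colorings 9 of 3^13 — tricolorable
observation: w = +1 shifts under R1 moves; the (-A^3)^(-1) factor cancels that in V


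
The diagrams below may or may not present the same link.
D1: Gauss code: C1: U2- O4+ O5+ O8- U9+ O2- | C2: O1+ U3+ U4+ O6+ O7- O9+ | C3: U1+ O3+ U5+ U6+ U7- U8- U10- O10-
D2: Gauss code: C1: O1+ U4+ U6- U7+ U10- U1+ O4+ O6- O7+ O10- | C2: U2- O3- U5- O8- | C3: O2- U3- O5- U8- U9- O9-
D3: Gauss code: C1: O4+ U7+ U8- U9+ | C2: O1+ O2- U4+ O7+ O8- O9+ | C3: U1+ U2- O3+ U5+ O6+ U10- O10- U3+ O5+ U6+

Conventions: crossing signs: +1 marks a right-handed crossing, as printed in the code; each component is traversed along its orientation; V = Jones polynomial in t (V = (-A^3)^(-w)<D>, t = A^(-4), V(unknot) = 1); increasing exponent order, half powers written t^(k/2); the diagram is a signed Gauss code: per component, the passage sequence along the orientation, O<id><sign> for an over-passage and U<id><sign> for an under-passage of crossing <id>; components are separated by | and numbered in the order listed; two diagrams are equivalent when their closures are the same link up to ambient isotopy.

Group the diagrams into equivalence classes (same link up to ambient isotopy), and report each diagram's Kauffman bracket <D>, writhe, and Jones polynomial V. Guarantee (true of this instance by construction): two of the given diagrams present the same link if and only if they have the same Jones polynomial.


classes: {D1} | {D2} | {D3}
V(D1) = t + 2t^3 + t^5  [10 crossings, <D> = A^-14 + 2A^-6 + A^2, w = +2]
D2 (bracket A^-8 + A^-4 + 1 + A^12; 10 crossings at w = -4): V = t^-6 + t^-3 + t^-2 + t^-1
V(D3) = t + t^2 + 2t^3 + t^4 - t^7  (w +4, c 10, <D> = -A^-16 + A^-4 + 2 + A^4 + A^8)
insight: 3 values of V(t) split the 3 diagrams


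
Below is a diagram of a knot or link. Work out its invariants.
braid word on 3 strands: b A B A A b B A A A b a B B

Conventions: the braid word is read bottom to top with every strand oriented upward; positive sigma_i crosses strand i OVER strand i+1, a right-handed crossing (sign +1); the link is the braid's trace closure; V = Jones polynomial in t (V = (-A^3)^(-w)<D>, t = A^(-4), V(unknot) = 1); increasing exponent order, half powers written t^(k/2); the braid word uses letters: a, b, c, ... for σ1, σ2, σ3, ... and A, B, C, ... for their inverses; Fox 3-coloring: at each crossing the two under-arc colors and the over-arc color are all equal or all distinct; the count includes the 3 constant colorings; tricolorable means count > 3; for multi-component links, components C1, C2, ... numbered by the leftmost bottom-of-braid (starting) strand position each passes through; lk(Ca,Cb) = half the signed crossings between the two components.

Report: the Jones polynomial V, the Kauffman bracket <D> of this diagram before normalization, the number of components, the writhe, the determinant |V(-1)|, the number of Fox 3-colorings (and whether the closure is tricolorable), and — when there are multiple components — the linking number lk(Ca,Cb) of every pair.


Jones polynomial: V(t) = t^-9 + t^-4 + t^-3 + t^-2
<D> = A^-10 + A^-6 + A^-2 + A^18; writhe -6
components 3, writhe -6 (14 crossings)
linking number lk(C1,C2) = 0
lk(C1,C3): 0
lk(C2,C3) = -3
3-colorings: 27 of 3^14, det 0 — tricolorable
note: summing lk over 3 pairs gives -3


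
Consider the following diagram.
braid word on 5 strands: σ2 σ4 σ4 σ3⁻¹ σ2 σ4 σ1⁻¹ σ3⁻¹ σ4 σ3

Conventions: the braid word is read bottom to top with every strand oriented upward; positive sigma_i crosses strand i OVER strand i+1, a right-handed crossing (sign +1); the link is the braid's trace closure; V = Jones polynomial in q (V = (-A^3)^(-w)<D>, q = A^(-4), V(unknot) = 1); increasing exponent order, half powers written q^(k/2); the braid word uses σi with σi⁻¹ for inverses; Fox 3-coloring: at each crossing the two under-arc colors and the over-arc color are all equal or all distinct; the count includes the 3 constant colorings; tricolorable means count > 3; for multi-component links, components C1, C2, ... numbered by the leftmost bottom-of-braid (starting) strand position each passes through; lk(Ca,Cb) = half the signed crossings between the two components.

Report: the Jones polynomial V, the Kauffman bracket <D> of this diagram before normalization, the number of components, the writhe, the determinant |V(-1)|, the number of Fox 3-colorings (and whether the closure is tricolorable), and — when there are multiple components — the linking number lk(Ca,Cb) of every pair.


V = q - q^2 + 2q^3 - q^4 + q^5 - q^6
<D> = -A^-12 + A^-8 - A^-4 + 2 - A^4 + A^8 (w = +4)
1 component over 10 crossings, w = +4
3 Fox colorings among 3^10, |V(-1)| = 7: not tricolorable
why: det 7 = |V(-1)|; not divisible by 3, so not tricolorable


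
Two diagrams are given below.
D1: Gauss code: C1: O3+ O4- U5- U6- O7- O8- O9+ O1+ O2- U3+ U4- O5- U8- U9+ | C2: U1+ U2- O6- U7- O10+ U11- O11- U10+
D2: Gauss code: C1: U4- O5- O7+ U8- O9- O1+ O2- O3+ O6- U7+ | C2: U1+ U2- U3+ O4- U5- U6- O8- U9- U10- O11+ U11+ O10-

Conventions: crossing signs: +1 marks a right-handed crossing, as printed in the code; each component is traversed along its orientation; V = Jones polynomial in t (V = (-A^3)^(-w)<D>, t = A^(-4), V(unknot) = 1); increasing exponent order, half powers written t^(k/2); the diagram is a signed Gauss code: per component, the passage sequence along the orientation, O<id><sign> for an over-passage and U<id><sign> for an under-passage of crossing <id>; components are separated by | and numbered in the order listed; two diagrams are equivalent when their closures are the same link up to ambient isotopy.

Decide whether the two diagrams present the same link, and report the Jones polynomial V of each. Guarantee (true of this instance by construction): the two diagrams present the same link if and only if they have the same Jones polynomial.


same link: no
V(D1) = -t^(-5/2) - t^(-1/2)  [11 crossings, <D> = A^-7 + A, w = -3]
V(D2) = -t^(-9/2) - t^(-5/2) + t^(-3/2) - t^(-1/2)  [11 crossings, <D> = A^-7 - A^-3 + A + A^9, w = -3]
insight: V(t) takes 2 values over 2 diagrams, fixing the grouping


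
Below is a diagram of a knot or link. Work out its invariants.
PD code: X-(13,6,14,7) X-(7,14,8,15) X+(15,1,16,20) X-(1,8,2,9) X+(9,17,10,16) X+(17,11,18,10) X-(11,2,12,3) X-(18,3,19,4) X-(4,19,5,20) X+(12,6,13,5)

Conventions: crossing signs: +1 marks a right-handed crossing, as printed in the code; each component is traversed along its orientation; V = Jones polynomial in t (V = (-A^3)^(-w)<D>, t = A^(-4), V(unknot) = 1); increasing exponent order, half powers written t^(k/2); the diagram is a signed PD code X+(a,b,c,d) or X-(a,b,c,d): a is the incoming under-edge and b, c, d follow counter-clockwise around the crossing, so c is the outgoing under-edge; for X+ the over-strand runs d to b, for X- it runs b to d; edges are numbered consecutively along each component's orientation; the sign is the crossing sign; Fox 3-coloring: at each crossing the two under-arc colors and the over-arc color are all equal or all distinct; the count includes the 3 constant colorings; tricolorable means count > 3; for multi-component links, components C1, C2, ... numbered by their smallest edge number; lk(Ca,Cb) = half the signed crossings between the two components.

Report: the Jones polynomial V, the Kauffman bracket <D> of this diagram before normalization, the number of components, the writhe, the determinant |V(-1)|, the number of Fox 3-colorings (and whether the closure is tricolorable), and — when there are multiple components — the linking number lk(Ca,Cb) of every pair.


V(t) = -t^-5 + t^-4 - t^-3 + 2t^-2 - t^-1 + 2 - t
bracket: -A^-10 + 2A^-6 - A^-2 + 2A^2 - A^6 + A^10 - A^14, w = -2
1 component, writhe -2, over 10 crossings
det 9, colorings 9 of 3^10 — tricolorable
observation: det 9 = |V(-1)|; divisible by 3, so tricolorable


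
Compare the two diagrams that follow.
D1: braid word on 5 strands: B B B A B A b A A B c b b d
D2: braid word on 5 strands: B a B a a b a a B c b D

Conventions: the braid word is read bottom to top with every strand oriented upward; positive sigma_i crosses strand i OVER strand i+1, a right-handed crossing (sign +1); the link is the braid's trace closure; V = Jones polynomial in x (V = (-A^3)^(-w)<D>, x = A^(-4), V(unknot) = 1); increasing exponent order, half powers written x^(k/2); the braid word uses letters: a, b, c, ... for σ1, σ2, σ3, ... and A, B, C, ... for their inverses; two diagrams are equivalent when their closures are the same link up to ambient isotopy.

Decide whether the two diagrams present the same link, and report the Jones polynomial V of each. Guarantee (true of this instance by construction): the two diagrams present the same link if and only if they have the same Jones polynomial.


equivalent: no
D1 (bracket A^-4 + 2A^4 - 2A^8 + A^12 - 2A^16 + A^20; 14 crossings at w = -4): V = x^-8 - 2x^-7 + x^-6 - 2x^-5 + 2x^-4 + x^-2
V(D2) = x - x^2 + 2x^3 - x^4 + x^5 - x^6  [12 crossings, <D> = -A^-12 + A^-8 - A^-4 + 2 - A^4 + A^8, w = +4]
observation: V(x) takes 2 values over 2 diagrams, fixing the grouping
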